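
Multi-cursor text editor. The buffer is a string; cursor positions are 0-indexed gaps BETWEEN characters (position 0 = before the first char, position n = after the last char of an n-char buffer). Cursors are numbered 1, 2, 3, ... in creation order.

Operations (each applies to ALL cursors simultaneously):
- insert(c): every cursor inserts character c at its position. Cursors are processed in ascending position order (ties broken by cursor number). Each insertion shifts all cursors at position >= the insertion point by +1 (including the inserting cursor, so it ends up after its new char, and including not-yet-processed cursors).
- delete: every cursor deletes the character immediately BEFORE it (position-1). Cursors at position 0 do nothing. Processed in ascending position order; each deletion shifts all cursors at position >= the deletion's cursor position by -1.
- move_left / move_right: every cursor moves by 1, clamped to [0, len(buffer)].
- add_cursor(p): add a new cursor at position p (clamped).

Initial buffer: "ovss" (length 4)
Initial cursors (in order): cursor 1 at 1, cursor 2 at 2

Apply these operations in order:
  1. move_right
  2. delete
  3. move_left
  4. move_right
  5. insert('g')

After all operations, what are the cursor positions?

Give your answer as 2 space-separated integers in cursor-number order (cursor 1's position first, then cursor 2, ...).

Answer: 3 3

Derivation:
After op 1 (move_right): buffer="ovss" (len 4), cursors c1@2 c2@3, authorship ....
After op 2 (delete): buffer="os" (len 2), cursors c1@1 c2@1, authorship ..
After op 3 (move_left): buffer="os" (len 2), cursors c1@0 c2@0, authorship ..
After op 4 (move_right): buffer="os" (len 2), cursors c1@1 c2@1, authorship ..
After op 5 (insert('g')): buffer="oggs" (len 4), cursors c1@3 c2@3, authorship .12.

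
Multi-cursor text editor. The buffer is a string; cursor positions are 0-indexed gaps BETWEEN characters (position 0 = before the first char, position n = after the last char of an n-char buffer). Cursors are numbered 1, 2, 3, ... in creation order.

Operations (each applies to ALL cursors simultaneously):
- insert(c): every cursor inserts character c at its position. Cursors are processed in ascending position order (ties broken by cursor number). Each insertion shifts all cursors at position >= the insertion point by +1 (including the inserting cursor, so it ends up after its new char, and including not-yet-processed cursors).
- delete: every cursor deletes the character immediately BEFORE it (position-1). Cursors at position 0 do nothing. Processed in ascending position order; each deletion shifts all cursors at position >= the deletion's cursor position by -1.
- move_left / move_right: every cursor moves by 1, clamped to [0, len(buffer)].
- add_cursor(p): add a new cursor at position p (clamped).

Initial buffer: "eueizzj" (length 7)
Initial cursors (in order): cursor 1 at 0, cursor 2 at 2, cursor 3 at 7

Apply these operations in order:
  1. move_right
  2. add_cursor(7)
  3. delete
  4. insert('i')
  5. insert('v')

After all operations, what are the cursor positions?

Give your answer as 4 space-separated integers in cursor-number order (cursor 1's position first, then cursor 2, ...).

After op 1 (move_right): buffer="eueizzj" (len 7), cursors c1@1 c2@3 c3@7, authorship .......
After op 2 (add_cursor(7)): buffer="eueizzj" (len 7), cursors c1@1 c2@3 c3@7 c4@7, authorship .......
After op 3 (delete): buffer="uiz" (len 3), cursors c1@0 c2@1 c3@3 c4@3, authorship ...
After op 4 (insert('i')): buffer="iuiizii" (len 7), cursors c1@1 c2@3 c3@7 c4@7, authorship 1.2..34
After op 5 (insert('v')): buffer="ivuiviziivv" (len 11), cursors c1@2 c2@5 c3@11 c4@11, authorship 11.22..3434

Answer: 2 5 11 11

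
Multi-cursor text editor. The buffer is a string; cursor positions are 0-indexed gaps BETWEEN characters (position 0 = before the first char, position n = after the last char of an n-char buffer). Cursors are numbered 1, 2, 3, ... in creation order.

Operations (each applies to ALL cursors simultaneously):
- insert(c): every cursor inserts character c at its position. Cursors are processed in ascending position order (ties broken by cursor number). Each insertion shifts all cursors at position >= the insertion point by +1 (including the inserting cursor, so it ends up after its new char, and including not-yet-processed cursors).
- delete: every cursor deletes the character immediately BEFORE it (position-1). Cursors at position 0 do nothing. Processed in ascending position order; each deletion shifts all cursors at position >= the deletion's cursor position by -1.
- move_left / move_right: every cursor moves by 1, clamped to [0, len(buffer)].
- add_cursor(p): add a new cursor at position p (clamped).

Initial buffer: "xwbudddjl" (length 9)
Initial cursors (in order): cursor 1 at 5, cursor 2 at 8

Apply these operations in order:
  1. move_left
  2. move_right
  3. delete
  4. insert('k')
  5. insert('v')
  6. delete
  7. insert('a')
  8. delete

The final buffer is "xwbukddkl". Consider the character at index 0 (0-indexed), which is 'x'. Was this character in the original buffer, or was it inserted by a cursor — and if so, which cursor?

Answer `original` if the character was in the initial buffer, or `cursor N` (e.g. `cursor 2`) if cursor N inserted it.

After op 1 (move_left): buffer="xwbudddjl" (len 9), cursors c1@4 c2@7, authorship .........
After op 2 (move_right): buffer="xwbudddjl" (len 9), cursors c1@5 c2@8, authorship .........
After op 3 (delete): buffer="xwbuddl" (len 7), cursors c1@4 c2@6, authorship .......
After op 4 (insert('k')): buffer="xwbukddkl" (len 9), cursors c1@5 c2@8, authorship ....1..2.
After op 5 (insert('v')): buffer="xwbukvddkvl" (len 11), cursors c1@6 c2@10, authorship ....11..22.
After op 6 (delete): buffer="xwbukddkl" (len 9), cursors c1@5 c2@8, authorship ....1..2.
After op 7 (insert('a')): buffer="xwbukaddkal" (len 11), cursors c1@6 c2@10, authorship ....11..22.
After op 8 (delete): buffer="xwbukddkl" (len 9), cursors c1@5 c2@8, authorship ....1..2.
Authorship (.=original, N=cursor N): . . . . 1 . . 2 .
Index 0: author = original

Answer: original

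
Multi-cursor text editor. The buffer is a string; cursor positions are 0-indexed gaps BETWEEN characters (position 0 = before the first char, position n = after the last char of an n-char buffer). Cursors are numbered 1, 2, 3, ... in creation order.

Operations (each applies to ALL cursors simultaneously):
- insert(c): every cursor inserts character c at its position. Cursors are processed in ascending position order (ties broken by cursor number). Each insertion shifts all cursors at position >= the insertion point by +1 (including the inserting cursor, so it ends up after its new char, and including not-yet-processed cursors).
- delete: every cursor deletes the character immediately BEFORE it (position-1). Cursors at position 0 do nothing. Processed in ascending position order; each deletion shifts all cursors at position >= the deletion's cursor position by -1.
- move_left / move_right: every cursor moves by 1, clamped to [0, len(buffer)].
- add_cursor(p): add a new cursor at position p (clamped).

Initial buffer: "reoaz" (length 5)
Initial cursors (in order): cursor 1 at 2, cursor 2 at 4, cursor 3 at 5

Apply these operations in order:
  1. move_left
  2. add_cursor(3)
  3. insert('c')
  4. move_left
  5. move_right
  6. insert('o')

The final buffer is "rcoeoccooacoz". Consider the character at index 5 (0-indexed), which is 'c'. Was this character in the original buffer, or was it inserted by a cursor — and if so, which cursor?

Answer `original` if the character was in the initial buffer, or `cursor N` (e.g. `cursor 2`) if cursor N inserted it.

Answer: cursor 2

Derivation:
After op 1 (move_left): buffer="reoaz" (len 5), cursors c1@1 c2@3 c3@4, authorship .....
After op 2 (add_cursor(3)): buffer="reoaz" (len 5), cursors c1@1 c2@3 c4@3 c3@4, authorship .....
After op 3 (insert('c')): buffer="rceoccacz" (len 9), cursors c1@2 c2@6 c4@6 c3@8, authorship .1..24.3.
After op 4 (move_left): buffer="rceoccacz" (len 9), cursors c1@1 c2@5 c4@5 c3@7, authorship .1..24.3.
After op 5 (move_right): buffer="rceoccacz" (len 9), cursors c1@2 c2@6 c4@6 c3@8, authorship .1..24.3.
After op 6 (insert('o')): buffer="rcoeoccooacoz" (len 13), cursors c1@3 c2@9 c4@9 c3@12, authorship .11..2424.33.
Authorship (.=original, N=cursor N): . 1 1 . . 2 4 2 4 . 3 3 .
Index 5: author = 2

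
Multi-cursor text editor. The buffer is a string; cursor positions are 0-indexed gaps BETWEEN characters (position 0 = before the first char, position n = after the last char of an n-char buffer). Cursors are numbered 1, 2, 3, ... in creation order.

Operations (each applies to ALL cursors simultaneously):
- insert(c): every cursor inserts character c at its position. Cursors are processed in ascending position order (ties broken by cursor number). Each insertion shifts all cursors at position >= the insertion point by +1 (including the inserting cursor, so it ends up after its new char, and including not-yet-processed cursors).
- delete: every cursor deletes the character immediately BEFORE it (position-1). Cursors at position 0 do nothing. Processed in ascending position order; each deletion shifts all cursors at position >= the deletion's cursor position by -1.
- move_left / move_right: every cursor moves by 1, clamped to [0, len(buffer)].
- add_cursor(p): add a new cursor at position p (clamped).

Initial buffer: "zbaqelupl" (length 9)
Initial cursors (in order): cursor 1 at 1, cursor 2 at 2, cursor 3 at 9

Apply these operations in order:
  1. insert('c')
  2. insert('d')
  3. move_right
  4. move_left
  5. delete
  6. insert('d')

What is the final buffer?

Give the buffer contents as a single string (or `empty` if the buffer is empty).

Answer: zcdbcdaqelupldd

Derivation:
After op 1 (insert('c')): buffer="zcbcaqeluplc" (len 12), cursors c1@2 c2@4 c3@12, authorship .1.2.......3
After op 2 (insert('d')): buffer="zcdbcdaqeluplcd" (len 15), cursors c1@3 c2@6 c3@15, authorship .11.22.......33
After op 3 (move_right): buffer="zcdbcdaqeluplcd" (len 15), cursors c1@4 c2@7 c3@15, authorship .11.22.......33
After op 4 (move_left): buffer="zcdbcdaqeluplcd" (len 15), cursors c1@3 c2@6 c3@14, authorship .11.22.......33
After op 5 (delete): buffer="zcbcaqelupld" (len 12), cursors c1@2 c2@4 c3@11, authorship .1.2.......3
After op 6 (insert('d')): buffer="zcdbcdaqelupldd" (len 15), cursors c1@3 c2@6 c3@14, authorship .11.22.......33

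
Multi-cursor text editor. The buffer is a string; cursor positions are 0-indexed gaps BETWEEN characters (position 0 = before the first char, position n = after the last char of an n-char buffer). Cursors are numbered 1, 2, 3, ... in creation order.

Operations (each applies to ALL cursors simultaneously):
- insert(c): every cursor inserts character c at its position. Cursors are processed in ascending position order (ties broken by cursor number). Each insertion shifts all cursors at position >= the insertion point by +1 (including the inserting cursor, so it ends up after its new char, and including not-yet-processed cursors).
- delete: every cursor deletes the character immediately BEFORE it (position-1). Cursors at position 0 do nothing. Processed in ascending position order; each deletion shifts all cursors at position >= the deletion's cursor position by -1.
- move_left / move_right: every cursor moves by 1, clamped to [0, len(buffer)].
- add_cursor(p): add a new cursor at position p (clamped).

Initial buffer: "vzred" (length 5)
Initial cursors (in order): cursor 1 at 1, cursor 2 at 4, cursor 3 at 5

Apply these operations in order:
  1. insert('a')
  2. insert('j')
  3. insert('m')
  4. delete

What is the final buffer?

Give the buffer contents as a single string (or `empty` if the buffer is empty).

After op 1 (insert('a')): buffer="vazreada" (len 8), cursors c1@2 c2@6 c3@8, authorship .1...2.3
After op 2 (insert('j')): buffer="vajzreajdaj" (len 11), cursors c1@3 c2@8 c3@11, authorship .11...22.33
After op 3 (insert('m')): buffer="vajmzreajmdajm" (len 14), cursors c1@4 c2@10 c3@14, authorship .111...222.333
After op 4 (delete): buffer="vajzreajdaj" (len 11), cursors c1@3 c2@8 c3@11, authorship .11...22.33

Answer: vajzreajdaj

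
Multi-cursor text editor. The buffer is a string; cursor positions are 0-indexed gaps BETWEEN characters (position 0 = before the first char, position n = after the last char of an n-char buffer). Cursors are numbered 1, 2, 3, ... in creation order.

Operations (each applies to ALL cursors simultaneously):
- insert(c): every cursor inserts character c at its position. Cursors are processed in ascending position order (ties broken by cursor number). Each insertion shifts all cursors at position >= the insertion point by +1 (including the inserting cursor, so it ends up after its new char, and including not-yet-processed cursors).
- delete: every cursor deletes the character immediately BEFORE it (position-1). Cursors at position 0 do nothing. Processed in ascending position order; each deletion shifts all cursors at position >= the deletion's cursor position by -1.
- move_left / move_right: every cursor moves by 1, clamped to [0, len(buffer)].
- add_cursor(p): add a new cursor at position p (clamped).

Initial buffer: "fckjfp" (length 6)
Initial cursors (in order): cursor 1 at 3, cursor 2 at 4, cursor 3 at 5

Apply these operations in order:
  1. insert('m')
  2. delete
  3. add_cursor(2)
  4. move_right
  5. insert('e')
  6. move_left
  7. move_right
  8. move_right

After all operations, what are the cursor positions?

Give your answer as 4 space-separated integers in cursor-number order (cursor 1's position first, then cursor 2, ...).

After op 1 (insert('m')): buffer="fckmjmfmp" (len 9), cursors c1@4 c2@6 c3@8, authorship ...1.2.3.
After op 2 (delete): buffer="fckjfp" (len 6), cursors c1@3 c2@4 c3@5, authorship ......
After op 3 (add_cursor(2)): buffer="fckjfp" (len 6), cursors c4@2 c1@3 c2@4 c3@5, authorship ......
After op 4 (move_right): buffer="fckjfp" (len 6), cursors c4@3 c1@4 c2@5 c3@6, authorship ......
After op 5 (insert('e')): buffer="fckejefepe" (len 10), cursors c4@4 c1@6 c2@8 c3@10, authorship ...4.1.2.3
After op 6 (move_left): buffer="fckejefepe" (len 10), cursors c4@3 c1@5 c2@7 c3@9, authorship ...4.1.2.3
After op 7 (move_right): buffer="fckejefepe" (len 10), cursors c4@4 c1@6 c2@8 c3@10, authorship ...4.1.2.3
After op 8 (move_right): buffer="fckejefepe" (len 10), cursors c4@5 c1@7 c2@9 c3@10, authorship ...4.1.2.3

Answer: 7 9 10 5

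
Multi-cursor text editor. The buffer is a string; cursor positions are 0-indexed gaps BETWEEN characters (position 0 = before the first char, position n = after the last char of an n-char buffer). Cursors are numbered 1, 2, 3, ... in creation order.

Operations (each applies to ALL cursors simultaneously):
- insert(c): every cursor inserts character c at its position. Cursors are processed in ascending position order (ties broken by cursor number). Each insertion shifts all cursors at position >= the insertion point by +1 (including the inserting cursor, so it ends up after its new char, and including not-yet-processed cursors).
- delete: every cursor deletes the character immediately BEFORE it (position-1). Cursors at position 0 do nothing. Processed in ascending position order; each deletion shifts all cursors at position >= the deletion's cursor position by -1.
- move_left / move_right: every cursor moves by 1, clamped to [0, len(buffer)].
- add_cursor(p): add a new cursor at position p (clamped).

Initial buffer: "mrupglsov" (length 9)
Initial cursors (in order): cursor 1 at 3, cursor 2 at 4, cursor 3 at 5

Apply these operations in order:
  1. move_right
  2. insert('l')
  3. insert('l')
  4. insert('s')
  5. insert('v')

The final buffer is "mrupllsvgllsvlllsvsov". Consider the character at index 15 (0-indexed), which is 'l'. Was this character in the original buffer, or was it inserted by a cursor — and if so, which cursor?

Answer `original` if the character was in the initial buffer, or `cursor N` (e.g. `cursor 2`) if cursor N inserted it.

Answer: cursor 3

Derivation:
After op 1 (move_right): buffer="mrupglsov" (len 9), cursors c1@4 c2@5 c3@6, authorship .........
After op 2 (insert('l')): buffer="mruplglllsov" (len 12), cursors c1@5 c2@7 c3@9, authorship ....1.2.3...
After op 3 (insert('l')): buffer="mrupllglllllsov" (len 15), cursors c1@6 c2@9 c3@12, authorship ....11.22.33...
After op 4 (insert('s')): buffer="mrupllsgllslllssov" (len 18), cursors c1@7 c2@11 c3@15, authorship ....111.222.333...
After op 5 (insert('v')): buffer="mrupllsvgllsvlllsvsov" (len 21), cursors c1@8 c2@13 c3@18, authorship ....1111.2222.3333...
Authorship (.=original, N=cursor N): . . . . 1 1 1 1 . 2 2 2 2 . 3 3 3 3 . . .
Index 15: author = 3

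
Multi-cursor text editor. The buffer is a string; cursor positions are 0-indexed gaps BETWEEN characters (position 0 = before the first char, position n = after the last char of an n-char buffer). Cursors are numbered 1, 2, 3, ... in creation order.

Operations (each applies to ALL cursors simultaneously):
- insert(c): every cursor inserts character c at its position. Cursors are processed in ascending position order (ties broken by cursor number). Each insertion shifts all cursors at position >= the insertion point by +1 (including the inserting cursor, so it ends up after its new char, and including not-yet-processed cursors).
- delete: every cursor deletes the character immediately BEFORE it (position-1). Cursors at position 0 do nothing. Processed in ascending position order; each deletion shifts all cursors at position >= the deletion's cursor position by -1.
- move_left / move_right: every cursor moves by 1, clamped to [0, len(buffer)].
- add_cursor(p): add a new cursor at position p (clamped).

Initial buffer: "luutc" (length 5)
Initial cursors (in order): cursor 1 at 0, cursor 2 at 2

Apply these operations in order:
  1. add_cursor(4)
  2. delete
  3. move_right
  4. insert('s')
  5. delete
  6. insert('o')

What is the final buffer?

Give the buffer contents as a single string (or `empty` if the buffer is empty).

After op 1 (add_cursor(4)): buffer="luutc" (len 5), cursors c1@0 c2@2 c3@4, authorship .....
After op 2 (delete): buffer="luc" (len 3), cursors c1@0 c2@1 c3@2, authorship ...
After op 3 (move_right): buffer="luc" (len 3), cursors c1@1 c2@2 c3@3, authorship ...
After op 4 (insert('s')): buffer="lsuscs" (len 6), cursors c1@2 c2@4 c3@6, authorship .1.2.3
After op 5 (delete): buffer="luc" (len 3), cursors c1@1 c2@2 c3@3, authorship ...
After op 6 (insert('o')): buffer="louoco" (len 6), cursors c1@2 c2@4 c3@6, authorship .1.2.3

Answer: louoco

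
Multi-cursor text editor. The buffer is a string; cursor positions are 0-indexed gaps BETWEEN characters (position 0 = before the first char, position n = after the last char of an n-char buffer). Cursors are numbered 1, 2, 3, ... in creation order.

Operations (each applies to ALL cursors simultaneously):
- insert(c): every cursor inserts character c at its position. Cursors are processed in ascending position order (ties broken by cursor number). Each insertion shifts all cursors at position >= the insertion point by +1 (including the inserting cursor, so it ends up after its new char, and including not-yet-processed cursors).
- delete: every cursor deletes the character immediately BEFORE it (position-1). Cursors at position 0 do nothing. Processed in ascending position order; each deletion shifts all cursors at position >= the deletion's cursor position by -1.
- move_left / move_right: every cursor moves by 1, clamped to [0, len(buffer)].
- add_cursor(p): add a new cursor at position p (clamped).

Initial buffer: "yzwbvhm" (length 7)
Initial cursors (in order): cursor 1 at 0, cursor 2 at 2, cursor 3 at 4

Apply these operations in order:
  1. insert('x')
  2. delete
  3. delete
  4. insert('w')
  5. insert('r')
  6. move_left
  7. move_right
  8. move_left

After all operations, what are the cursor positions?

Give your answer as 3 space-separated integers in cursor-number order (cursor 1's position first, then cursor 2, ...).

Answer: 1 4 7

Derivation:
After op 1 (insert('x')): buffer="xyzxwbxvhm" (len 10), cursors c1@1 c2@4 c3@7, authorship 1..2..3...
After op 2 (delete): buffer="yzwbvhm" (len 7), cursors c1@0 c2@2 c3@4, authorship .......
After op 3 (delete): buffer="ywvhm" (len 5), cursors c1@0 c2@1 c3@2, authorship .....
After op 4 (insert('w')): buffer="wywwwvhm" (len 8), cursors c1@1 c2@3 c3@5, authorship 1.2.3...
After op 5 (insert('r')): buffer="wrywrwwrvhm" (len 11), cursors c1@2 c2@5 c3@8, authorship 11.22.33...
After op 6 (move_left): buffer="wrywrwwrvhm" (len 11), cursors c1@1 c2@4 c3@7, authorship 11.22.33...
After op 7 (move_right): buffer="wrywrwwrvhm" (len 11), cursors c1@2 c2@5 c3@8, authorship 11.22.33...
After op 8 (move_left): buffer="wrywrwwrvhm" (len 11), cursors c1@1 c2@4 c3@7, authorship 11.22.33...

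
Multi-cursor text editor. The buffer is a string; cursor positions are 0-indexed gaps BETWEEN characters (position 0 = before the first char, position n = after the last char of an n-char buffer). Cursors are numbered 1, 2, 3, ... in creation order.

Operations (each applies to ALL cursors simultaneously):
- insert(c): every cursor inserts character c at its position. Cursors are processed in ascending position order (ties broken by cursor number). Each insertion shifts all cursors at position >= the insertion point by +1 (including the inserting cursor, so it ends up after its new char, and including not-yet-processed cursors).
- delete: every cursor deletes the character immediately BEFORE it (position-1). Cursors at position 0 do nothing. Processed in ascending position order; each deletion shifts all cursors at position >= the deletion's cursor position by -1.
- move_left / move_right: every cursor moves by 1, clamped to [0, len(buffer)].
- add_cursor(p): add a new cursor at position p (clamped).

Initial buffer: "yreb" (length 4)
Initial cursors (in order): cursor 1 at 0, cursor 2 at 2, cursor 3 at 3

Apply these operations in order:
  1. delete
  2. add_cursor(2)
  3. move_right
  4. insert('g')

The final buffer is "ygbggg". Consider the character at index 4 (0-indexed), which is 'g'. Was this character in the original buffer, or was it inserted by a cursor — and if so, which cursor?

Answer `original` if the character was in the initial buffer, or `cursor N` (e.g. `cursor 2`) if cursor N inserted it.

After op 1 (delete): buffer="yb" (len 2), cursors c1@0 c2@1 c3@1, authorship ..
After op 2 (add_cursor(2)): buffer="yb" (len 2), cursors c1@0 c2@1 c3@1 c4@2, authorship ..
After op 3 (move_right): buffer="yb" (len 2), cursors c1@1 c2@2 c3@2 c4@2, authorship ..
After op 4 (insert('g')): buffer="ygbggg" (len 6), cursors c1@2 c2@6 c3@6 c4@6, authorship .1.234
Authorship (.=original, N=cursor N): . 1 . 2 3 4
Index 4: author = 3

Answer: cursor 3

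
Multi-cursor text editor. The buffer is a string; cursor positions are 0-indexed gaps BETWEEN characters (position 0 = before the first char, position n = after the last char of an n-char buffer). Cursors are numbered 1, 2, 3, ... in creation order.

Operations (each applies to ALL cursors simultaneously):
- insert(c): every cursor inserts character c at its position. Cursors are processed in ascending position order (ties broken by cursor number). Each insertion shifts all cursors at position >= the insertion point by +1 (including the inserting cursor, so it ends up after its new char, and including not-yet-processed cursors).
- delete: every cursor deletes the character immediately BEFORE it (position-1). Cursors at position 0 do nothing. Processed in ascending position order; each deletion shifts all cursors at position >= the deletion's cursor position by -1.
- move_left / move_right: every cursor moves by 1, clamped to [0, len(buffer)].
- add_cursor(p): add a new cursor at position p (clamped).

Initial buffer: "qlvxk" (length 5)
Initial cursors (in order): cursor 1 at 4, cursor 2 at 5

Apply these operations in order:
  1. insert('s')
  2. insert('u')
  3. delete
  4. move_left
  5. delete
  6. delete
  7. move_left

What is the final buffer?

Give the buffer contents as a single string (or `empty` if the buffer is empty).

Answer: qls

Derivation:
After op 1 (insert('s')): buffer="qlvxsks" (len 7), cursors c1@5 c2@7, authorship ....1.2
After op 2 (insert('u')): buffer="qlvxsuksu" (len 9), cursors c1@6 c2@9, authorship ....11.22
After op 3 (delete): buffer="qlvxsks" (len 7), cursors c1@5 c2@7, authorship ....1.2
After op 4 (move_left): buffer="qlvxsks" (len 7), cursors c1@4 c2@6, authorship ....1.2
After op 5 (delete): buffer="qlvss" (len 5), cursors c1@3 c2@4, authorship ...12
After op 6 (delete): buffer="qls" (len 3), cursors c1@2 c2@2, authorship ..2
After op 7 (move_left): buffer="qls" (len 3), cursors c1@1 c2@1, authorship ..2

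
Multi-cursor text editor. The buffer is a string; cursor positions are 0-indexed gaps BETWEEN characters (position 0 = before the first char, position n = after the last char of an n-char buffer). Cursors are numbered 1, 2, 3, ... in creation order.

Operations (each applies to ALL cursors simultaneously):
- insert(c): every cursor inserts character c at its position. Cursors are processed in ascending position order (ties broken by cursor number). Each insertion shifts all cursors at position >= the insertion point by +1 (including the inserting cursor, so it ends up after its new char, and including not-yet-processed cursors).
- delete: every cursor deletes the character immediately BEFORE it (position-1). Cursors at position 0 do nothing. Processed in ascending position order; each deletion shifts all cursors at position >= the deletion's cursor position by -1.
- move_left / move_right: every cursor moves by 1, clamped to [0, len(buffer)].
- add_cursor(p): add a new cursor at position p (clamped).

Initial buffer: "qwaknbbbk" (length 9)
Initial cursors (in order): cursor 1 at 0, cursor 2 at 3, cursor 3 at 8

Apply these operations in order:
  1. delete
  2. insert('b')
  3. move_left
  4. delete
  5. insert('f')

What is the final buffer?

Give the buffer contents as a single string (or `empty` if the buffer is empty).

After op 1 (delete): buffer="qwknbbk" (len 7), cursors c1@0 c2@2 c3@6, authorship .......
After op 2 (insert('b')): buffer="bqwbknbbbk" (len 10), cursors c1@1 c2@4 c3@9, authorship 1..2....3.
After op 3 (move_left): buffer="bqwbknbbbk" (len 10), cursors c1@0 c2@3 c3@8, authorship 1..2....3.
After op 4 (delete): buffer="bqbknbbk" (len 8), cursors c1@0 c2@2 c3@6, authorship 1.2...3.
After op 5 (insert('f')): buffer="fbqfbknbfbk" (len 11), cursors c1@1 c2@4 c3@9, authorship 11.22...33.

Answer: fbqfbknbfbk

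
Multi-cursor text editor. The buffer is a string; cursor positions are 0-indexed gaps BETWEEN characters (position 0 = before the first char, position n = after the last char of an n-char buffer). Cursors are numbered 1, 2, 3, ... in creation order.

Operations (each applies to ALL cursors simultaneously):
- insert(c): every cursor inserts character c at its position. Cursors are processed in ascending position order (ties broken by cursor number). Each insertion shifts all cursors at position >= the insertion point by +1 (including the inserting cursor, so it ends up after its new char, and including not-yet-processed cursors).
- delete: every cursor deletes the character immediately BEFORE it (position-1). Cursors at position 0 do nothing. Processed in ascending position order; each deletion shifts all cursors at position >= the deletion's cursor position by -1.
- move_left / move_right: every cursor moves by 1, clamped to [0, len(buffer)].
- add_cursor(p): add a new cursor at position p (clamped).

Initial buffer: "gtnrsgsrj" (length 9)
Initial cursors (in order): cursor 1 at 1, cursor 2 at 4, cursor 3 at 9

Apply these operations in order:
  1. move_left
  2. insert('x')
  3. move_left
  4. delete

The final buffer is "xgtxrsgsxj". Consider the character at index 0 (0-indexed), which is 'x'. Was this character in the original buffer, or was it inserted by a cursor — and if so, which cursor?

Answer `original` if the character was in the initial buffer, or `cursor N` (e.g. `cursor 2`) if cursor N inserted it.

Answer: cursor 1

Derivation:
After op 1 (move_left): buffer="gtnrsgsrj" (len 9), cursors c1@0 c2@3 c3@8, authorship .........
After op 2 (insert('x')): buffer="xgtnxrsgsrxj" (len 12), cursors c1@1 c2@5 c3@11, authorship 1...2.....3.
After op 3 (move_left): buffer="xgtnxrsgsrxj" (len 12), cursors c1@0 c2@4 c3@10, authorship 1...2.....3.
After op 4 (delete): buffer="xgtxrsgsxj" (len 10), cursors c1@0 c2@3 c3@8, authorship 1..2....3.
Authorship (.=original, N=cursor N): 1 . . 2 . . . . 3 .
Index 0: author = 1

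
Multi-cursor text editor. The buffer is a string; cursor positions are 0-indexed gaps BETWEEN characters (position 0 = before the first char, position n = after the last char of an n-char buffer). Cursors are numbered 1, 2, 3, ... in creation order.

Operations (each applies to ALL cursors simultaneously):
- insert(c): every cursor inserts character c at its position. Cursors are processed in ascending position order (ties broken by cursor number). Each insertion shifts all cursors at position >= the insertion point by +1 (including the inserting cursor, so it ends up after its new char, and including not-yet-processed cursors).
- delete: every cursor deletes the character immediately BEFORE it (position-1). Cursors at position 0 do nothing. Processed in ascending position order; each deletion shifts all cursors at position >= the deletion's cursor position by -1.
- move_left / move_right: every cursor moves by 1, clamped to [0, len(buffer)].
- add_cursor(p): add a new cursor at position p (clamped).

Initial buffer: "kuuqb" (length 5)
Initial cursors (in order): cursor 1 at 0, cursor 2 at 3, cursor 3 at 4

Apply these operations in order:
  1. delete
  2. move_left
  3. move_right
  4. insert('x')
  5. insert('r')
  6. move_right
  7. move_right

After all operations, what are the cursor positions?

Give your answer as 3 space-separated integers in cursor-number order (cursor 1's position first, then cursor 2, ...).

After op 1 (delete): buffer="kub" (len 3), cursors c1@0 c2@2 c3@2, authorship ...
After op 2 (move_left): buffer="kub" (len 3), cursors c1@0 c2@1 c3@1, authorship ...
After op 3 (move_right): buffer="kub" (len 3), cursors c1@1 c2@2 c3@2, authorship ...
After op 4 (insert('x')): buffer="kxuxxb" (len 6), cursors c1@2 c2@5 c3@5, authorship .1.23.
After op 5 (insert('r')): buffer="kxruxxrrb" (len 9), cursors c1@3 c2@8 c3@8, authorship .11.2323.
After op 6 (move_right): buffer="kxruxxrrb" (len 9), cursors c1@4 c2@9 c3@9, authorship .11.2323.
After op 7 (move_right): buffer="kxruxxrrb" (len 9), cursors c1@5 c2@9 c3@9, authorship .11.2323.

Answer: 5 9 9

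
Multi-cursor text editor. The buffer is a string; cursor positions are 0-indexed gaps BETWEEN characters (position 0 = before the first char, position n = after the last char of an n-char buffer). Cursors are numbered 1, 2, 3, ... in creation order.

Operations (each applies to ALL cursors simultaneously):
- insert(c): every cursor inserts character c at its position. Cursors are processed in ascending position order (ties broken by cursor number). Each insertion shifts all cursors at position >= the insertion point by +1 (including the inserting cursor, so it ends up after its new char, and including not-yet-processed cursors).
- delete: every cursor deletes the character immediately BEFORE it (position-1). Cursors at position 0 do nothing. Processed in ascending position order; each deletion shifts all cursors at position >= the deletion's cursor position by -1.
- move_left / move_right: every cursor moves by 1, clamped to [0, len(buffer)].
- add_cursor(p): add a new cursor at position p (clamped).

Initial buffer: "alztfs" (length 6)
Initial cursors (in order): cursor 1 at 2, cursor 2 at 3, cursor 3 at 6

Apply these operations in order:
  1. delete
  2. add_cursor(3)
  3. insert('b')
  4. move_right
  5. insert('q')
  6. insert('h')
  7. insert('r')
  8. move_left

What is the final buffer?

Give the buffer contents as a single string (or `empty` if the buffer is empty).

After op 1 (delete): buffer="atf" (len 3), cursors c1@1 c2@1 c3@3, authorship ...
After op 2 (add_cursor(3)): buffer="atf" (len 3), cursors c1@1 c2@1 c3@3 c4@3, authorship ...
After op 3 (insert('b')): buffer="abbtfbb" (len 7), cursors c1@3 c2@3 c3@7 c4@7, authorship .12..34
After op 4 (move_right): buffer="abbtfbb" (len 7), cursors c1@4 c2@4 c3@7 c4@7, authorship .12..34
After op 5 (insert('q')): buffer="abbtqqfbbqq" (len 11), cursors c1@6 c2@6 c3@11 c4@11, authorship .12.12.3434
After op 6 (insert('h')): buffer="abbtqqhhfbbqqhh" (len 15), cursors c1@8 c2@8 c3@15 c4@15, authorship .12.1212.343434
After op 7 (insert('r')): buffer="abbtqqhhrrfbbqqhhrr" (len 19), cursors c1@10 c2@10 c3@19 c4@19, authorship .12.121212.34343434
After op 8 (move_left): buffer="abbtqqhhrrfbbqqhhrr" (len 19), cursors c1@9 c2@9 c3@18 c4@18, authorship .12.121212.34343434

Answer: abbtqqhhrrfbbqqhhrr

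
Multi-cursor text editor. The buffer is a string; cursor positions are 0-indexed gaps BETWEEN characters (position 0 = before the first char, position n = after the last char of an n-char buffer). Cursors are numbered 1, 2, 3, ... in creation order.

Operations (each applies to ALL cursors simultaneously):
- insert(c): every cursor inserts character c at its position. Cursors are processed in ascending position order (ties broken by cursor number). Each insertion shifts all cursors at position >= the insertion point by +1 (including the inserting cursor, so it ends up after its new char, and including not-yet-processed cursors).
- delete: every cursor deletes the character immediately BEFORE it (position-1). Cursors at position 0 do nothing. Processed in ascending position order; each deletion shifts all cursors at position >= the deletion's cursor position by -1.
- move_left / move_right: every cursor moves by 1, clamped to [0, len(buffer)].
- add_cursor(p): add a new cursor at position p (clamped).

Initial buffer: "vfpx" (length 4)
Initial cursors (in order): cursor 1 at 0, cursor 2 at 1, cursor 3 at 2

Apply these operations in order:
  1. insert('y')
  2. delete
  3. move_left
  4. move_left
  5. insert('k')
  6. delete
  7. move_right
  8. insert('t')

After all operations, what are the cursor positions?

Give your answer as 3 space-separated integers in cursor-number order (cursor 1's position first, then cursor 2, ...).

Answer: 4 4 4

Derivation:
After op 1 (insert('y')): buffer="yvyfypx" (len 7), cursors c1@1 c2@3 c3@5, authorship 1.2.3..
After op 2 (delete): buffer="vfpx" (len 4), cursors c1@0 c2@1 c3@2, authorship ....
After op 3 (move_left): buffer="vfpx" (len 4), cursors c1@0 c2@0 c3@1, authorship ....
After op 4 (move_left): buffer="vfpx" (len 4), cursors c1@0 c2@0 c3@0, authorship ....
After op 5 (insert('k')): buffer="kkkvfpx" (len 7), cursors c1@3 c2@3 c3@3, authorship 123....
After op 6 (delete): buffer="vfpx" (len 4), cursors c1@0 c2@0 c3@0, authorship ....
After op 7 (move_right): buffer="vfpx" (len 4), cursors c1@1 c2@1 c3@1, authorship ....
After op 8 (insert('t')): buffer="vtttfpx" (len 7), cursors c1@4 c2@4 c3@4, authorship .123...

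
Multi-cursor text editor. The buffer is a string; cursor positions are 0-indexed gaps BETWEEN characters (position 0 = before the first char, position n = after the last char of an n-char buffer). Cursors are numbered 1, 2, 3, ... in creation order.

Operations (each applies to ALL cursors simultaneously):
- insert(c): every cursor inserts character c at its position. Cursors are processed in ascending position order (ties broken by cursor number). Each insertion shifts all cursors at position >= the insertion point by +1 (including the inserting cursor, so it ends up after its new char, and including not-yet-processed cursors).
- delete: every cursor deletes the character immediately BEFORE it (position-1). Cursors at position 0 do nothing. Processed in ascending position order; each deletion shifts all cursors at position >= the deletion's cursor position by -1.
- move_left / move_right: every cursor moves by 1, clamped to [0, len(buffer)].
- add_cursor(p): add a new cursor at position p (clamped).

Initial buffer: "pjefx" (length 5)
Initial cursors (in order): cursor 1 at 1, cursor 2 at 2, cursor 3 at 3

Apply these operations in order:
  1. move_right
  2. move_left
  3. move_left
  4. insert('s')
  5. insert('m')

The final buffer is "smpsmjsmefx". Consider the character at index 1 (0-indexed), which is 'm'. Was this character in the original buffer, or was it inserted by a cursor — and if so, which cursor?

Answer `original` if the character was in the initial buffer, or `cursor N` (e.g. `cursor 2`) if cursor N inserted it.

Answer: cursor 1

Derivation:
After op 1 (move_right): buffer="pjefx" (len 5), cursors c1@2 c2@3 c3@4, authorship .....
After op 2 (move_left): buffer="pjefx" (len 5), cursors c1@1 c2@2 c3@3, authorship .....
After op 3 (move_left): buffer="pjefx" (len 5), cursors c1@0 c2@1 c3@2, authorship .....
After op 4 (insert('s')): buffer="spsjsefx" (len 8), cursors c1@1 c2@3 c3@5, authorship 1.2.3...
After op 5 (insert('m')): buffer="smpsmjsmefx" (len 11), cursors c1@2 c2@5 c3@8, authorship 11.22.33...
Authorship (.=original, N=cursor N): 1 1 . 2 2 . 3 3 . . .
Index 1: author = 1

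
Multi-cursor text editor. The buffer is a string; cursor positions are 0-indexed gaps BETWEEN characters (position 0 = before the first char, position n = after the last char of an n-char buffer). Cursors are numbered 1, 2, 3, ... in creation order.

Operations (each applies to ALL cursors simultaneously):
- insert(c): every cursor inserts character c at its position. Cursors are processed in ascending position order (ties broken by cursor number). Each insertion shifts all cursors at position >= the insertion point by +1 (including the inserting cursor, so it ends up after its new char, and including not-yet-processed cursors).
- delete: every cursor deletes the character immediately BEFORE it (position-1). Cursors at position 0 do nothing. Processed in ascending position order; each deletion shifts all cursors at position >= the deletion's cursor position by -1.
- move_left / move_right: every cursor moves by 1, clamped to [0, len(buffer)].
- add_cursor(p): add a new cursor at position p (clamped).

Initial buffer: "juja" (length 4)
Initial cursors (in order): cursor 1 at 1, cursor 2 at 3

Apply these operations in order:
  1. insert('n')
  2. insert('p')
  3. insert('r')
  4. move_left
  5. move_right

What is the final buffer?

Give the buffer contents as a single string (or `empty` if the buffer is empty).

Answer: jnprujnpra

Derivation:
After op 1 (insert('n')): buffer="jnujna" (len 6), cursors c1@2 c2@5, authorship .1..2.
After op 2 (insert('p')): buffer="jnpujnpa" (len 8), cursors c1@3 c2@7, authorship .11..22.
After op 3 (insert('r')): buffer="jnprujnpra" (len 10), cursors c1@4 c2@9, authorship .111..222.
After op 4 (move_left): buffer="jnprujnpra" (len 10), cursors c1@3 c2@8, authorship .111..222.
After op 5 (move_right): buffer="jnprujnpra" (len 10), cursors c1@4 c2@9, authorship .111..222.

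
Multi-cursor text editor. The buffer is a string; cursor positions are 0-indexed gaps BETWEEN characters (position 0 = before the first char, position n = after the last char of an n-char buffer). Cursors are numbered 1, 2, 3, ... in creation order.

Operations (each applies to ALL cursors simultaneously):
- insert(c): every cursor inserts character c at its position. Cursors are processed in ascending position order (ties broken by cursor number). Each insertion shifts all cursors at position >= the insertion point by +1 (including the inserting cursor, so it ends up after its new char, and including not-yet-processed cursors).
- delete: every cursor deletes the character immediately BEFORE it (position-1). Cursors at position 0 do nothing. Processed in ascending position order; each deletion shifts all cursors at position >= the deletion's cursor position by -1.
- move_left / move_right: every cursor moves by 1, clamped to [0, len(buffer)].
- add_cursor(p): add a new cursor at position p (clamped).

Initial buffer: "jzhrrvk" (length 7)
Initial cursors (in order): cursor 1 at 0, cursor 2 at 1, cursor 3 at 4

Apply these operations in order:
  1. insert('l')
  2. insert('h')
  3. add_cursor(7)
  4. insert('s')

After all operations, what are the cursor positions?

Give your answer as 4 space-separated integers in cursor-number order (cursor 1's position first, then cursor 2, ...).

Answer: 3 7 14 10

Derivation:
After op 1 (insert('l')): buffer="ljlzhrlrvk" (len 10), cursors c1@1 c2@3 c3@7, authorship 1.2...3...
After op 2 (insert('h')): buffer="lhjlhzhrlhrvk" (len 13), cursors c1@2 c2@5 c3@10, authorship 11.22...33...
After op 3 (add_cursor(7)): buffer="lhjlhzhrlhrvk" (len 13), cursors c1@2 c2@5 c4@7 c3@10, authorship 11.22...33...
After op 4 (insert('s')): buffer="lhsjlhszhsrlhsrvk" (len 17), cursors c1@3 c2@7 c4@10 c3@14, authorship 111.222..4.333...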